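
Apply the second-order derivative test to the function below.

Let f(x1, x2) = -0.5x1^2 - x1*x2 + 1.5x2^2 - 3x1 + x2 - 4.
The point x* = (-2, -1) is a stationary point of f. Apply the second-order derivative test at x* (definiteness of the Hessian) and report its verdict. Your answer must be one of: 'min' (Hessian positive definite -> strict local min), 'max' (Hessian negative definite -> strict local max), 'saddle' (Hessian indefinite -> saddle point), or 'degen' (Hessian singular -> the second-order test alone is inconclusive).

Compute the Hessian H = grad^2 f:
  H = [[-1, -1], [-1, 3]]
Verify stationarity: grad f(x*) = H x* + g = (0, 0).
Eigenvalues of H: -1.2361, 3.2361.
Eigenvalues have mixed signs, so H is indefinite -> x* is a saddle point.

saddle


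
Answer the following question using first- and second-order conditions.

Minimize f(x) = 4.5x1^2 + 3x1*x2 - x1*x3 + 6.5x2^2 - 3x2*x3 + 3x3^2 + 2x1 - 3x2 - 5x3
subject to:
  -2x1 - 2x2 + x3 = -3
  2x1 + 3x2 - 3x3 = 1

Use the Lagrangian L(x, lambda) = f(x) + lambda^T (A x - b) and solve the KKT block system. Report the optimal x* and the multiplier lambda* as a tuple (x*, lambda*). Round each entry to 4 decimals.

Form the Lagrangian:
  L(x, lambda) = (1/2) x^T Q x + c^T x + lambda^T (A x - b)
Stationarity (grad_x L = 0): Q x + c + A^T lambda = 0.
Primal feasibility: A x = b.

This gives the KKT block system:
  [ Q   A^T ] [ x     ]   [-c ]
  [ A    0  ] [ lambda ] = [ b ]

Solving the linear system:
  x*      = (1.1366, 1.1512, 1.5756)
  lambda* = (10.5122, 3.4585)
  f(x*)   = 9.5098

x* = (1.1366, 1.1512, 1.5756), lambda* = (10.5122, 3.4585)


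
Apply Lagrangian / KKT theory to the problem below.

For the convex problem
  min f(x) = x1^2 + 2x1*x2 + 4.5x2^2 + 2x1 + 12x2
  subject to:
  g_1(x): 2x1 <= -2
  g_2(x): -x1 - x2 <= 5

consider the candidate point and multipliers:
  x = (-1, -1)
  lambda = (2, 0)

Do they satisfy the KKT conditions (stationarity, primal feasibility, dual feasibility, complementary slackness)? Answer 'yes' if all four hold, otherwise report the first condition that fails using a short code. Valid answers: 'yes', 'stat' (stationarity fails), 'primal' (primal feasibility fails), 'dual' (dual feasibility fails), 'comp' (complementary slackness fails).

Gradient of f: grad f(x) = Q x + c = (-2, 1)
Constraint values g_i(x) = a_i^T x - b_i:
  g_1((-1, -1)) = 0
  g_2((-1, -1)) = -3
Stationarity residual: grad f(x) + sum_i lambda_i a_i = (2, 1)
  -> stationarity FAILS
Primal feasibility (all g_i <= 0): OK
Dual feasibility (all lambda_i >= 0): OK
Complementary slackness (lambda_i * g_i(x) = 0 for all i): OK

Verdict: the first failing condition is stationarity -> stat.

stat


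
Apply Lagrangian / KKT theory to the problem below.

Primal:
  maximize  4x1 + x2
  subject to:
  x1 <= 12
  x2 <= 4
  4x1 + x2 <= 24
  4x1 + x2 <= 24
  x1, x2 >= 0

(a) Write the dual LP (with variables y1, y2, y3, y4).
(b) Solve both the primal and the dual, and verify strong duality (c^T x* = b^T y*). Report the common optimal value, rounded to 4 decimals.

The standard primal-dual pair for 'max c^T x s.t. A x <= b, x >= 0' is:
  Dual:  min b^T y  s.t.  A^T y >= c,  y >= 0.

So the dual LP is:
  minimize  12y1 + 4y2 + 24y3 + 24y4
  subject to:
    y1 + 4y3 + 4y4 >= 4
    y2 + y3 + y4 >= 1
    y1, y2, y3, y4 >= 0

Solving the primal: x* = (6, 0).
  primal value c^T x* = 24.
Solving the dual: y* = (0, 0, 1, 0).
  dual value b^T y* = 24.
Strong duality: c^T x* = b^T y*. Confirmed.

24


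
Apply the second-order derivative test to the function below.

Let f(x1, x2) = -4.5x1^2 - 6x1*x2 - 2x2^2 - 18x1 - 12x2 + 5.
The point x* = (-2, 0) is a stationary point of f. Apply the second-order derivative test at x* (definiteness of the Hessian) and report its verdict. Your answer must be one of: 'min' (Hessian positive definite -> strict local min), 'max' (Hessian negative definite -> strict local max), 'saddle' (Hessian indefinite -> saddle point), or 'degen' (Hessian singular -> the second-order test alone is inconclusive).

Compute the Hessian H = grad^2 f:
  H = [[-9, -6], [-6, -4]]
Verify stationarity: grad f(x*) = H x* + g = (0, 0).
Eigenvalues of H: -13, 0.
H has a zero eigenvalue (singular; negative semidefinite but not definite), so H is neither positive definite, negative definite, nor indefinite. The second-order test alone is inconclusive -> degen.
(Indeed, f is constant along the null direction of H through x*, so x* is not a strict local extremum.)

degen


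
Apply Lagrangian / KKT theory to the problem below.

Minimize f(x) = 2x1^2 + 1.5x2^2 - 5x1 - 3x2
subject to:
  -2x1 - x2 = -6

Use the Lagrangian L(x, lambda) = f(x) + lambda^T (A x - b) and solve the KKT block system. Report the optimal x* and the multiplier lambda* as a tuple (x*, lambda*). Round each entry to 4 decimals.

Form the Lagrangian:
  L(x, lambda) = (1/2) x^T Q x + c^T x + lambda^T (A x - b)
Stationarity (grad_x L = 0): Q x + c + A^T lambda = 0.
Primal feasibility: A x = b.

This gives the KKT block system:
  [ Q   A^T ] [ x     ]   [-c ]
  [ A    0  ] [ lambda ] = [ b ]

Solving the linear system:
  x*      = (2.1875, 1.625)
  lambda* = (1.875)
  f(x*)   = -2.2812

x* = (2.1875, 1.625), lambda* = (1.875)


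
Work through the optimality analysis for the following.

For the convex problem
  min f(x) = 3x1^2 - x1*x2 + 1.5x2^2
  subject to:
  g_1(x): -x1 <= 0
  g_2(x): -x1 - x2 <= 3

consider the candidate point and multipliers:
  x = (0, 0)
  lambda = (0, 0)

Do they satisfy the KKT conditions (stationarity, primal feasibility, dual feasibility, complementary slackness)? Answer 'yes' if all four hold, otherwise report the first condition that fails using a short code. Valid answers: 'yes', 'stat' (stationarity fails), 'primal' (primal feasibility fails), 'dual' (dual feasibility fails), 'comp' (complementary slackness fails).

Gradient of f: grad f(x) = Q x + c = (0, 0)
Constraint values g_i(x) = a_i^T x - b_i:
  g_1((0, 0)) = 0
  g_2((0, 0)) = -3
Stationarity residual: grad f(x) + sum_i lambda_i a_i = (0, 0)
  -> stationarity OK
Primal feasibility (all g_i <= 0): OK
Dual feasibility (all lambda_i >= 0): OK
Complementary slackness (lambda_i * g_i(x) = 0 for all i): OK

Verdict: yes, KKT holds.

yes


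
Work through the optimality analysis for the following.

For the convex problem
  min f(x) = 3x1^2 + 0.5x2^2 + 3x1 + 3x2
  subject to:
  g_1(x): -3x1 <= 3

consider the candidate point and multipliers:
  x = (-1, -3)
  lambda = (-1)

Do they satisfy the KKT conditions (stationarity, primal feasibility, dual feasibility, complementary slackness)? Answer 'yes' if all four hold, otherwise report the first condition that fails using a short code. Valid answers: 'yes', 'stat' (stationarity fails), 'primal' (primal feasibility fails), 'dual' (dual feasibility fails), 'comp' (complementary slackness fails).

Gradient of f: grad f(x) = Q x + c = (-3, 0)
Constraint values g_i(x) = a_i^T x - b_i:
  g_1((-1, -3)) = 0
Stationarity residual: grad f(x) + sum_i lambda_i a_i = (0, 0)
  -> stationarity OK
Primal feasibility (all g_i <= 0): OK
Dual feasibility (all lambda_i >= 0): FAILS
Complementary slackness (lambda_i * g_i(x) = 0 for all i): OK

Verdict: the first failing condition is dual_feasibility -> dual.

dual


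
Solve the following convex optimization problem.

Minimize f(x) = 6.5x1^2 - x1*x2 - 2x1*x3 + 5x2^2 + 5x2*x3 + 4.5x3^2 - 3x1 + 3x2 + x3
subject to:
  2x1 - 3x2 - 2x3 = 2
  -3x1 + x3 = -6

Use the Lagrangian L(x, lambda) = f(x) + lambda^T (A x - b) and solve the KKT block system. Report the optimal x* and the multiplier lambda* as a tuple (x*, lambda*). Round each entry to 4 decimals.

Form the Lagrangian:
  L(x, lambda) = (1/2) x^T Q x + c^T x + lambda^T (A x - b)
Stationarity (grad_x L = 0): Q x + c + A^T lambda = 0.
Primal feasibility: A x = b.

This gives the KKT block system:
  [ Q   A^T ] [ x     ]   [-c ]
  [ A    0  ] [ lambda ] = [ b ]

Solving the linear system:
  x*      = (1.79, 0.9466, -0.6299)
  lambda* = (2.5089, 8.5338)
  f(x*)   = 21.5125

x* = (1.79, 0.9466, -0.6299), lambda* = (2.5089, 8.5338)


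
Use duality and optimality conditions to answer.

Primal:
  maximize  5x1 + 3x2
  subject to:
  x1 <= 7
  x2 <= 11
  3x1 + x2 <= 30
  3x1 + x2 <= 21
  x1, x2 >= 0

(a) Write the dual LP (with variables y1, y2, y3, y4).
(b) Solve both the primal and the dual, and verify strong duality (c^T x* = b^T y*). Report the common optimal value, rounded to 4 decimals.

The standard primal-dual pair for 'max c^T x s.t. A x <= b, x >= 0' is:
  Dual:  min b^T y  s.t.  A^T y >= c,  y >= 0.

So the dual LP is:
  minimize  7y1 + 11y2 + 30y3 + 21y4
  subject to:
    y1 + 3y3 + 3y4 >= 5
    y2 + y3 + y4 >= 3
    y1, y2, y3, y4 >= 0

Solving the primal: x* = (3.3333, 11).
  primal value c^T x* = 49.6667.
Solving the dual: y* = (0, 1.3333, 0, 1.6667).
  dual value b^T y* = 49.6667.
Strong duality: c^T x* = b^T y*. Confirmed.

49.6667


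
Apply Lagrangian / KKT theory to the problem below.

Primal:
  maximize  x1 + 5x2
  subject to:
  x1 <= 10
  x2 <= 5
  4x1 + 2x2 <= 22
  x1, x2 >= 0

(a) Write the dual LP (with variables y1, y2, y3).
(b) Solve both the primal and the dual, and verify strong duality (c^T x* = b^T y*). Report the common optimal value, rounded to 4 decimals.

The standard primal-dual pair for 'max c^T x s.t. A x <= b, x >= 0' is:
  Dual:  min b^T y  s.t.  A^T y >= c,  y >= 0.

So the dual LP is:
  minimize  10y1 + 5y2 + 22y3
  subject to:
    y1 + 4y3 >= 1
    y2 + 2y3 >= 5
    y1, y2, y3 >= 0

Solving the primal: x* = (3, 5).
  primal value c^T x* = 28.
Solving the dual: y* = (0, 4.5, 0.25).
  dual value b^T y* = 28.
Strong duality: c^T x* = b^T y*. Confirmed.

28


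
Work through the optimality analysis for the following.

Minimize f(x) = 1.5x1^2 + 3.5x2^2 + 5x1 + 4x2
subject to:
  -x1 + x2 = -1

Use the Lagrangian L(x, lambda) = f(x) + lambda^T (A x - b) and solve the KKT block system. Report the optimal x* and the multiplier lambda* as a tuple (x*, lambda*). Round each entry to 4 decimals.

Form the Lagrangian:
  L(x, lambda) = (1/2) x^T Q x + c^T x + lambda^T (A x - b)
Stationarity (grad_x L = 0): Q x + c + A^T lambda = 0.
Primal feasibility: A x = b.

This gives the KKT block system:
  [ Q   A^T ] [ x     ]   [-c ]
  [ A    0  ] [ lambda ] = [ b ]

Solving the linear system:
  x*      = (-0.2, -1.2)
  lambda* = (4.4)
  f(x*)   = -0.7

x* = (-0.2, -1.2), lambda* = (4.4)


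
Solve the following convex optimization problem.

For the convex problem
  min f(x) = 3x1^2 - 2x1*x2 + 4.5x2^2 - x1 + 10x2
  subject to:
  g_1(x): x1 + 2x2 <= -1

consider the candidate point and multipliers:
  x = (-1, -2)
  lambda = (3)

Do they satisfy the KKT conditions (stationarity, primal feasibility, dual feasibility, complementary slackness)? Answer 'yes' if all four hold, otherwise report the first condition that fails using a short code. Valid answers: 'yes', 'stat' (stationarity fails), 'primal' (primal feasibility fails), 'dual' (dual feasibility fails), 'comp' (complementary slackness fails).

Gradient of f: grad f(x) = Q x + c = (-3, -6)
Constraint values g_i(x) = a_i^T x - b_i:
  g_1((-1, -2)) = -4
Stationarity residual: grad f(x) + sum_i lambda_i a_i = (0, 0)
  -> stationarity OK
Primal feasibility (all g_i <= 0): OK
Dual feasibility (all lambda_i >= 0): OK
Complementary slackness (lambda_i * g_i(x) = 0 for all i): FAILS

Verdict: the first failing condition is complementary_slackness -> comp.

comp


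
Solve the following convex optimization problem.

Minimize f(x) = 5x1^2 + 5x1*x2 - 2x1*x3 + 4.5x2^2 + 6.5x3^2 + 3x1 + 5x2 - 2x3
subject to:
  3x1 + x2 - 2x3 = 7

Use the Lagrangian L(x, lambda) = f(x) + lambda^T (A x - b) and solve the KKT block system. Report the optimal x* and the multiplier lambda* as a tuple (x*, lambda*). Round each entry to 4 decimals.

Form the Lagrangian:
  L(x, lambda) = (1/2) x^T Q x + c^T x + lambda^T (A x - b)
Stationarity (grad_x L = 0): Q x + c + A^T lambda = 0.
Primal feasibility: A x = b.

This gives the KKT block system:
  [ Q   A^T ] [ x     ]   [-c ]
  [ A    0  ] [ lambda ] = [ b ]

Solving the linear system:
  x*      = (2.2566, -1.0023, -0.6163)
  lambda* = (-7.2623)
  f(x*)   = 26.9135

x* = (2.2566, -1.0023, -0.6163), lambda* = (-7.2623)


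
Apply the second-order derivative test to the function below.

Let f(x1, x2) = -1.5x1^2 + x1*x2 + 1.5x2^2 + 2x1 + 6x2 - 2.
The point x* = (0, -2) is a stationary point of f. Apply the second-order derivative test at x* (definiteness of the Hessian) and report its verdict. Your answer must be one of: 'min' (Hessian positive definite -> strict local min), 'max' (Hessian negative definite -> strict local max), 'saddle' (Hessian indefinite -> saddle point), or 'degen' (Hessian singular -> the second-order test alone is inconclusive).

Compute the Hessian H = grad^2 f:
  H = [[-3, 1], [1, 3]]
Verify stationarity: grad f(x*) = H x* + g = (0, 0).
Eigenvalues of H: -3.1623, 3.1623.
Eigenvalues have mixed signs, so H is indefinite -> x* is a saddle point.

saddle


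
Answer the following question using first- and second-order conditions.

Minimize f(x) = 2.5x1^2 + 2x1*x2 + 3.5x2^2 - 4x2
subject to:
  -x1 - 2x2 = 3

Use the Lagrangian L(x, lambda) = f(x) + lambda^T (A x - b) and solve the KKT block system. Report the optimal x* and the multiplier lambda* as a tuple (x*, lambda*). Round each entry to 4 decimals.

Form the Lagrangian:
  L(x, lambda) = (1/2) x^T Q x + c^T x + lambda^T (A x - b)
Stationarity (grad_x L = 0): Q x + c + A^T lambda = 0.
Primal feasibility: A x = b.

This gives the KKT block system:
  [ Q   A^T ] [ x     ]   [-c ]
  [ A    0  ] [ lambda ] = [ b ]

Solving the linear system:
  x*      = (-0.8947, -1.0526)
  lambda* = (-6.5789)
  f(x*)   = 11.9737

x* = (-0.8947, -1.0526), lambda* = (-6.5789)


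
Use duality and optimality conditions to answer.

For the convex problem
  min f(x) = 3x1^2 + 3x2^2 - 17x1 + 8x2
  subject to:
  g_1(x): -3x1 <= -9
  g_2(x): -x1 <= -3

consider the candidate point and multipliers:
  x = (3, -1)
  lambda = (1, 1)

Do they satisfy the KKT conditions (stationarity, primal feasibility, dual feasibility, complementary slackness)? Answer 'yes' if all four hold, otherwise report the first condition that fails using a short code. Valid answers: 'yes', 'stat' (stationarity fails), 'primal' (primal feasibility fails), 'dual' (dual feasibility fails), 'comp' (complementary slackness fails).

Gradient of f: grad f(x) = Q x + c = (1, 2)
Constraint values g_i(x) = a_i^T x - b_i:
  g_1((3, -1)) = 0
  g_2((3, -1)) = 0
Stationarity residual: grad f(x) + sum_i lambda_i a_i = (-3, 2)
  -> stationarity FAILS
Primal feasibility (all g_i <= 0): OK
Dual feasibility (all lambda_i >= 0): OK
Complementary slackness (lambda_i * g_i(x) = 0 for all i): OK

Verdict: the first failing condition is stationarity -> stat.

stat


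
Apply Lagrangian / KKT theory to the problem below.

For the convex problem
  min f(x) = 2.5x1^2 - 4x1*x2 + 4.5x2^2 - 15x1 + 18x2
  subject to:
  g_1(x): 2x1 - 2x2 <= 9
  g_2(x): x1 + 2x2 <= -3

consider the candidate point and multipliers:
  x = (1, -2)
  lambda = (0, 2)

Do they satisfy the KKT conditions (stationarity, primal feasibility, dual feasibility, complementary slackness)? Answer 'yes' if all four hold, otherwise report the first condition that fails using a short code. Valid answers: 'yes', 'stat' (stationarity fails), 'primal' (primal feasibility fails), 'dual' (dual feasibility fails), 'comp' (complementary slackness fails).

Gradient of f: grad f(x) = Q x + c = (-2, -4)
Constraint values g_i(x) = a_i^T x - b_i:
  g_1((1, -2)) = -3
  g_2((1, -2)) = 0
Stationarity residual: grad f(x) + sum_i lambda_i a_i = (0, 0)
  -> stationarity OK
Primal feasibility (all g_i <= 0): OK
Dual feasibility (all lambda_i >= 0): OK
Complementary slackness (lambda_i * g_i(x) = 0 for all i): OK

Verdict: yes, KKT holds.

yes


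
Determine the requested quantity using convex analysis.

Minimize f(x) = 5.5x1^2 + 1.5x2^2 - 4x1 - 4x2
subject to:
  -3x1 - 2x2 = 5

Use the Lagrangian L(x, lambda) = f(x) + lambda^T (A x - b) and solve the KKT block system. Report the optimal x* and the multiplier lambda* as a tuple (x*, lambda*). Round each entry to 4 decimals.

Form the Lagrangian:
  L(x, lambda) = (1/2) x^T Q x + c^T x + lambda^T (A x - b)
Stationarity (grad_x L = 0): Q x + c + A^T lambda = 0.
Primal feasibility: A x = b.

This gives the KKT block system:
  [ Q   A^T ] [ x     ]   [-c ]
  [ A    0  ] [ lambda ] = [ b ]

Solving the linear system:
  x*      = (-0.7465, -1.3803)
  lambda* = (-4.0704)
  f(x*)   = 14.4296

x* = (-0.7465, -1.3803), lambda* = (-4.0704)


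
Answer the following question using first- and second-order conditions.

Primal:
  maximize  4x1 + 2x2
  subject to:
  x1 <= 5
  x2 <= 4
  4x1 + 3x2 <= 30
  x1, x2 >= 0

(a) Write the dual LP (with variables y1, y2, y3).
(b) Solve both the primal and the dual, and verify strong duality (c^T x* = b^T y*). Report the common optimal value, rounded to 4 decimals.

The standard primal-dual pair for 'max c^T x s.t. A x <= b, x >= 0' is:
  Dual:  min b^T y  s.t.  A^T y >= c,  y >= 0.

So the dual LP is:
  minimize  5y1 + 4y2 + 30y3
  subject to:
    y1 + 4y3 >= 4
    y2 + 3y3 >= 2
    y1, y2, y3 >= 0

Solving the primal: x* = (5, 3.3333).
  primal value c^T x* = 26.6667.
Solving the dual: y* = (1.3333, 0, 0.6667).
  dual value b^T y* = 26.6667.
Strong duality: c^T x* = b^T y*. Confirmed.

26.6667


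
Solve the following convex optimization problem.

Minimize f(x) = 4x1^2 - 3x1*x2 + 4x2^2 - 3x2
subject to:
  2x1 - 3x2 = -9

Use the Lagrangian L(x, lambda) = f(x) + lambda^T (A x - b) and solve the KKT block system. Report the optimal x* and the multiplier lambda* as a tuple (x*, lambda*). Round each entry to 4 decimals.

Form the Lagrangian:
  L(x, lambda) = (1/2) x^T Q x + c^T x + lambda^T (A x - b)
Stationarity (grad_x L = 0): Q x + c + A^T lambda = 0.
Primal feasibility: A x = b.

This gives the KKT block system:
  [ Q   A^T ] [ x     ]   [-c ]
  [ A    0  ] [ lambda ] = [ b ]

Solving the linear system:
  x*      = (-0.6618, 2.5588)
  lambda* = (6.4853)
  f(x*)   = 25.3456

x* = (-0.6618, 2.5588), lambda* = (6.4853)


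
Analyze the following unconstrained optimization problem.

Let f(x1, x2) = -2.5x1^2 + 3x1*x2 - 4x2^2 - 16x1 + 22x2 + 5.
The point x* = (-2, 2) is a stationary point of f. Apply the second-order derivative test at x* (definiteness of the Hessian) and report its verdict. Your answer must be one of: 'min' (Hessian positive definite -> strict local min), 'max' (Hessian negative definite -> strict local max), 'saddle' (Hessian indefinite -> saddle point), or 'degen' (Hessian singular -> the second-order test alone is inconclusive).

Compute the Hessian H = grad^2 f:
  H = [[-5, 3], [3, -8]]
Verify stationarity: grad f(x*) = H x* + g = (0, 0).
Eigenvalues of H: -9.8541, -3.1459.
Both eigenvalues < 0, so H is negative definite -> x* is a strict local max.

max


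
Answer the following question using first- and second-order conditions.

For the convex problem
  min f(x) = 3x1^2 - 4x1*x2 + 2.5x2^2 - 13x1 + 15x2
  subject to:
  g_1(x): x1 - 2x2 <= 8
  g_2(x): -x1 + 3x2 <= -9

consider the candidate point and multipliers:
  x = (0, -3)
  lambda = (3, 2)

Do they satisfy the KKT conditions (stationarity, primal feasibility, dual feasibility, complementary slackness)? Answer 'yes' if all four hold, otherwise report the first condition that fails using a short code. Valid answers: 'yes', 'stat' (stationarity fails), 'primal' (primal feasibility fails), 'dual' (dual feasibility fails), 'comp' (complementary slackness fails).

Gradient of f: grad f(x) = Q x + c = (-1, 0)
Constraint values g_i(x) = a_i^T x - b_i:
  g_1((0, -3)) = -2
  g_2((0, -3)) = 0
Stationarity residual: grad f(x) + sum_i lambda_i a_i = (0, 0)
  -> stationarity OK
Primal feasibility (all g_i <= 0): OK
Dual feasibility (all lambda_i >= 0): OK
Complementary slackness (lambda_i * g_i(x) = 0 for all i): FAILS

Verdict: the first failing condition is complementary_slackness -> comp.

comp


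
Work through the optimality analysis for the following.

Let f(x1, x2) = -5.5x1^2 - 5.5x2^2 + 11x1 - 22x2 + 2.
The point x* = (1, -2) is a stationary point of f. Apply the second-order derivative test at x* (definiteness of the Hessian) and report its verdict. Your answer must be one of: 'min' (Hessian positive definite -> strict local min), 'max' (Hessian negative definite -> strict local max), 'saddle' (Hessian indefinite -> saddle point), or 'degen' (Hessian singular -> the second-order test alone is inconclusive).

Compute the Hessian H = grad^2 f:
  H = [[-11, 0], [0, -11]]
Verify stationarity: grad f(x*) = H x* + g = (0, 0).
Eigenvalues of H: -11, -11.
Both eigenvalues < 0, so H is negative definite -> x* is a strict local max.

max


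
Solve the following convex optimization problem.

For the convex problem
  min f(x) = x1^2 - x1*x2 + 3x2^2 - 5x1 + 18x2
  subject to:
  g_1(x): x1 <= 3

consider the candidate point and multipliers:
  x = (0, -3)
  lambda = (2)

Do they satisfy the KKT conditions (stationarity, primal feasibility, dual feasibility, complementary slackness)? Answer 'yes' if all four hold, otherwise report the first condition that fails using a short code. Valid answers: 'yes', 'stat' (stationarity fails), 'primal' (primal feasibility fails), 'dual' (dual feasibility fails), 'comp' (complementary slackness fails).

Gradient of f: grad f(x) = Q x + c = (-2, 0)
Constraint values g_i(x) = a_i^T x - b_i:
  g_1((0, -3)) = -3
Stationarity residual: grad f(x) + sum_i lambda_i a_i = (0, 0)
  -> stationarity OK
Primal feasibility (all g_i <= 0): OK
Dual feasibility (all lambda_i >= 0): OK
Complementary slackness (lambda_i * g_i(x) = 0 for all i): FAILS

Verdict: the first failing condition is complementary_slackness -> comp.

comp


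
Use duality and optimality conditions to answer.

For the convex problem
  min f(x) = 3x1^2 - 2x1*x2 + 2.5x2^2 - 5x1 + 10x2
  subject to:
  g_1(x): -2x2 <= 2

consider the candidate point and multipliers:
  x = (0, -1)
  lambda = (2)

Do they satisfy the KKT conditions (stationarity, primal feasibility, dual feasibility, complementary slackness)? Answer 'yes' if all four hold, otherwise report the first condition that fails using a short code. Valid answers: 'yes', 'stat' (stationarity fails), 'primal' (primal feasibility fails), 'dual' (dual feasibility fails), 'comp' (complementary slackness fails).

Gradient of f: grad f(x) = Q x + c = (-3, 5)
Constraint values g_i(x) = a_i^T x - b_i:
  g_1((0, -1)) = 0
Stationarity residual: grad f(x) + sum_i lambda_i a_i = (-3, 1)
  -> stationarity FAILS
Primal feasibility (all g_i <= 0): OK
Dual feasibility (all lambda_i >= 0): OK
Complementary slackness (lambda_i * g_i(x) = 0 for all i): OK

Verdict: the first failing condition is stationarity -> stat.

stat


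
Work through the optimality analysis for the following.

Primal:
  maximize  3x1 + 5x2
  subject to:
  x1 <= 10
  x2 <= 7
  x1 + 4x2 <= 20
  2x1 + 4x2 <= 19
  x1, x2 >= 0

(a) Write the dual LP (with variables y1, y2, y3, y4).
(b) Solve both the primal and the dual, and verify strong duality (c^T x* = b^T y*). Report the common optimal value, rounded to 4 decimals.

The standard primal-dual pair for 'max c^T x s.t. A x <= b, x >= 0' is:
  Dual:  min b^T y  s.t.  A^T y >= c,  y >= 0.

So the dual LP is:
  minimize  10y1 + 7y2 + 20y3 + 19y4
  subject to:
    y1 + y3 + 2y4 >= 3
    y2 + 4y3 + 4y4 >= 5
    y1, y2, y3, y4 >= 0

Solving the primal: x* = (9.5, 0).
  primal value c^T x* = 28.5.
Solving the dual: y* = (0, 0, 0, 1.5).
  dual value b^T y* = 28.5.
Strong duality: c^T x* = b^T y*. Confirmed.

28.5


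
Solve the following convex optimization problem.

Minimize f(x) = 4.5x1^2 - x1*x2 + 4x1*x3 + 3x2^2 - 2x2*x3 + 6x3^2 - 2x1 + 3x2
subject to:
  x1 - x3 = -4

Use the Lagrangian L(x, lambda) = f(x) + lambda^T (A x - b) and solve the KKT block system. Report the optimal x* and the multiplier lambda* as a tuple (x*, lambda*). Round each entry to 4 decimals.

Form the Lagrangian:
  L(x, lambda) = (1/2) x^T Q x + c^T x + lambda^T (A x - b)
Stationarity (grad_x L = 0): Q x + c + A^T lambda = 0.
Primal feasibility: A x = b.

This gives the KKT block system:
  [ Q   A^T ] [ x     ]   [-c ]
  [ A    0  ] [ lambda ] = [ b ]

Solving the linear system:
  x*      = (-2.1636, -0.2485, 1.8364)
  lambda* = (13.8788)
  f(x*)   = 29.5485

x* = (-2.1636, -0.2485, 1.8364), lambda* = (13.8788)


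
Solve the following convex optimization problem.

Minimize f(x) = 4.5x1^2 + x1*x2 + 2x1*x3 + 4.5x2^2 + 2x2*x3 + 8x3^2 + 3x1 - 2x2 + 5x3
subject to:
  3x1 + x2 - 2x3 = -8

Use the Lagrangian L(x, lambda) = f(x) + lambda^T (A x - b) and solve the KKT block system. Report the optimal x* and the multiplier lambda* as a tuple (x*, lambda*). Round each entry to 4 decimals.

Form the Lagrangian:
  L(x, lambda) = (1/2) x^T Q x + c^T x + lambda^T (A x - b)
Stationarity (grad_x L = 0): Q x + c + A^T lambda = 0.
Primal feasibility: A x = b.

This gives the KKT block system:
  [ Q   A^T ] [ x     ]   [-c ]
  [ A    0  ] [ lambda ] = [ b ]

Solving the linear system:
  x*      = (-2.1618, -0.25, 0.6324)
  lambda* = (5.1471)
  f(x*)   = 19.1765

x* = (-2.1618, -0.25, 0.6324), lambda* = (5.1471)


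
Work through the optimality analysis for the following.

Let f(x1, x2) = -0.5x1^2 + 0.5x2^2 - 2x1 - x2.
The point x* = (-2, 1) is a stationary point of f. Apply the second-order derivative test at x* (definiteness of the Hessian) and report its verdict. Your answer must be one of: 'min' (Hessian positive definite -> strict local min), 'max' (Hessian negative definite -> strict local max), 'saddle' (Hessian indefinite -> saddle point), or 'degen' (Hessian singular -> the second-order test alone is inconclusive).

Compute the Hessian H = grad^2 f:
  H = [[-1, 0], [0, 1]]
Verify stationarity: grad f(x*) = H x* + g = (0, 0).
Eigenvalues of H: -1, 1.
Eigenvalues have mixed signs, so H is indefinite -> x* is a saddle point.

saddle


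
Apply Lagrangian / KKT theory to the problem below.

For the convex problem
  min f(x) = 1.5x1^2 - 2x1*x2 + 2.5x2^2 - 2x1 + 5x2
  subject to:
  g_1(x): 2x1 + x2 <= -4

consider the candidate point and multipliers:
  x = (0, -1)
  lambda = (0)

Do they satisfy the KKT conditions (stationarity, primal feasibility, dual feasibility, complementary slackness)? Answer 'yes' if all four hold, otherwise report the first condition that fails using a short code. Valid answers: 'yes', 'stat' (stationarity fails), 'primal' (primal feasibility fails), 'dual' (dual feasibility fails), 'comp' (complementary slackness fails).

Gradient of f: grad f(x) = Q x + c = (0, 0)
Constraint values g_i(x) = a_i^T x - b_i:
  g_1((0, -1)) = 3
Stationarity residual: grad f(x) + sum_i lambda_i a_i = (0, 0)
  -> stationarity OK
Primal feasibility (all g_i <= 0): FAILS
Dual feasibility (all lambda_i >= 0): OK
Complementary slackness (lambda_i * g_i(x) = 0 for all i): OK

Verdict: the first failing condition is primal_feasibility -> primal.

primal


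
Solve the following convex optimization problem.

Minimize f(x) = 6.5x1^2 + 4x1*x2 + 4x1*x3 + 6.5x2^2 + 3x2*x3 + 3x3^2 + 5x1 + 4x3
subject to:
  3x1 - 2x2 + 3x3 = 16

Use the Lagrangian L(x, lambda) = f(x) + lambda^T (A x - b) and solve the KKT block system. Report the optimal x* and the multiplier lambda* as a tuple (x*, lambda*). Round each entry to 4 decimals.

Form the Lagrangian:
  L(x, lambda) = (1/2) x^T Q x + c^T x + lambda^T (A x - b)
Stationarity (grad_x L = 0): Q x + c + A^T lambda = 0.
Primal feasibility: A x = b.

This gives the KKT block system:
  [ Q   A^T ] [ x     ]   [-c ]
  [ A    0  ] [ lambda ] = [ b ]

Solving the linear system:
  x*      = (0.8176, -2.02, 3.1691)
  lambda* = (-6.7415)
  f(x*)   = 62.3142

x* = (0.8176, -2.02, 3.1691), lambda* = (-6.7415)


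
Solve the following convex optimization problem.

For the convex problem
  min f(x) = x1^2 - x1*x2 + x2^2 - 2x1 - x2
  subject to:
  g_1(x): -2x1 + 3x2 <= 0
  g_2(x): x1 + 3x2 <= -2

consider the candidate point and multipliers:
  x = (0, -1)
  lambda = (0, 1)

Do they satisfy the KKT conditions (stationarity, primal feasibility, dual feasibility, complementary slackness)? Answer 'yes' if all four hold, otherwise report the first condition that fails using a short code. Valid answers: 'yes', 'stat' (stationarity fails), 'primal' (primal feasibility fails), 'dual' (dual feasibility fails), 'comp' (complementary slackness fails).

Gradient of f: grad f(x) = Q x + c = (-1, -3)
Constraint values g_i(x) = a_i^T x - b_i:
  g_1((0, -1)) = -3
  g_2((0, -1)) = -1
Stationarity residual: grad f(x) + sum_i lambda_i a_i = (0, 0)
  -> stationarity OK
Primal feasibility (all g_i <= 0): OK
Dual feasibility (all lambda_i >= 0): OK
Complementary slackness (lambda_i * g_i(x) = 0 for all i): FAILS

Verdict: the first failing condition is complementary_slackness -> comp.

comp


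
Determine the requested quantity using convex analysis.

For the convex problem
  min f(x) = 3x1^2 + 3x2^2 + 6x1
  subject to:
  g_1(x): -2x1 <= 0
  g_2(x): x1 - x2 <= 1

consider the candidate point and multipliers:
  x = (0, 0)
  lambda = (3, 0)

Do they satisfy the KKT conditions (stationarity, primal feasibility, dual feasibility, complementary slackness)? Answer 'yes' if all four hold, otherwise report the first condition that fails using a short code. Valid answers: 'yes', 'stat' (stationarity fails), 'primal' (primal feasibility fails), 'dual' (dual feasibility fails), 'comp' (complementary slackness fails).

Gradient of f: grad f(x) = Q x + c = (6, 0)
Constraint values g_i(x) = a_i^T x - b_i:
  g_1((0, 0)) = 0
  g_2((0, 0)) = -1
Stationarity residual: grad f(x) + sum_i lambda_i a_i = (0, 0)
  -> stationarity OK
Primal feasibility (all g_i <= 0): OK
Dual feasibility (all lambda_i >= 0): OK
Complementary slackness (lambda_i * g_i(x) = 0 for all i): OK

Verdict: yes, KKT holds.

yes


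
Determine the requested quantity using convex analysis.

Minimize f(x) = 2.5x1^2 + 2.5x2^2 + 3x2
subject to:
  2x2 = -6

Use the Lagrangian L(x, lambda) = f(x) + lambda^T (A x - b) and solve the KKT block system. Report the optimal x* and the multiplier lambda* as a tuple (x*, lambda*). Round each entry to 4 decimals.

Form the Lagrangian:
  L(x, lambda) = (1/2) x^T Q x + c^T x + lambda^T (A x - b)
Stationarity (grad_x L = 0): Q x + c + A^T lambda = 0.
Primal feasibility: A x = b.

This gives the KKT block system:
  [ Q   A^T ] [ x     ]   [-c ]
  [ A    0  ] [ lambda ] = [ b ]

Solving the linear system:
  x*      = (0, -3)
  lambda* = (6)
  f(x*)   = 13.5

x* = (0, -3), lambda* = (6)


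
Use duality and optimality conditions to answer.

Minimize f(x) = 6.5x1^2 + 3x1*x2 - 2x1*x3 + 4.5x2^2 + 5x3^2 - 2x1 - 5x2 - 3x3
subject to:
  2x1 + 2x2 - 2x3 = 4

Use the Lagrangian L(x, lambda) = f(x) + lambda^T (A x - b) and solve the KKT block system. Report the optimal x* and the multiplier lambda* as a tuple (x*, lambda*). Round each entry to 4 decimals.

Form the Lagrangian:
  L(x, lambda) = (1/2) x^T Q x + c^T x + lambda^T (A x - b)
Stationarity (grad_x L = 0): Q x + c + A^T lambda = 0.
Primal feasibility: A x = b.

This gives the KKT block system:
  [ Q   A^T ] [ x     ]   [-c ]
  [ A    0  ] [ lambda ] = [ b ]

Solving the linear system:
  x*      = (0.3792, 1.2542, -0.3667)
  lambda* = (-3.7125)
  f(x*)   = 4.4604

x* = (0.3792, 1.2542, -0.3667), lambda* = (-3.7125)


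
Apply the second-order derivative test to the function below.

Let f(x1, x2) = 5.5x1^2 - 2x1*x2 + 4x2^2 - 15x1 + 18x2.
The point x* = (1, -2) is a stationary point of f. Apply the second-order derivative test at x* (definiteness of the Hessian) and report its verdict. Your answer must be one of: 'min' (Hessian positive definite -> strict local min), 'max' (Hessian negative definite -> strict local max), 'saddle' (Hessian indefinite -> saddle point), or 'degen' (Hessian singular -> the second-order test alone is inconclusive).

Compute the Hessian H = grad^2 f:
  H = [[11, -2], [-2, 8]]
Verify stationarity: grad f(x*) = H x* + g = (0, 0).
Eigenvalues of H: 7, 12.
Both eigenvalues > 0, so H is positive definite -> x* is a strict local min.

min


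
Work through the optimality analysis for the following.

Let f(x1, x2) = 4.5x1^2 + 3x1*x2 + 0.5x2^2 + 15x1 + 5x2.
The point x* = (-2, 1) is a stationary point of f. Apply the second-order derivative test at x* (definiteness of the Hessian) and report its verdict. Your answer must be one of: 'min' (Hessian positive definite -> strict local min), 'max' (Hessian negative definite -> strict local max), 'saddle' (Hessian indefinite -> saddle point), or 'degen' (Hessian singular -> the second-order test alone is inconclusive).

Compute the Hessian H = grad^2 f:
  H = [[9, 3], [3, 1]]
Verify stationarity: grad f(x*) = H x* + g = (0, 0).
Eigenvalues of H: 0, 10.
H has a zero eigenvalue (singular; positive semidefinite but not definite), so H is neither positive definite, negative definite, nor indefinite. The second-order test alone is inconclusive -> degen.
(Indeed, f is constant along the null direction of H through x*, so x* is not a strict local extremum.)

degen


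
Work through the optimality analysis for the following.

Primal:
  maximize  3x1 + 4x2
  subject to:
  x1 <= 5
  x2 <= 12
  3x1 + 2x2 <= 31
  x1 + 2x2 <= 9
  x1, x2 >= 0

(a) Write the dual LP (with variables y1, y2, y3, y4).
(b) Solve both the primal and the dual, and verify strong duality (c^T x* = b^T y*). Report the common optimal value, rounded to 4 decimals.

The standard primal-dual pair for 'max c^T x s.t. A x <= b, x >= 0' is:
  Dual:  min b^T y  s.t.  A^T y >= c,  y >= 0.

So the dual LP is:
  minimize  5y1 + 12y2 + 31y3 + 9y4
  subject to:
    y1 + 3y3 + y4 >= 3
    y2 + 2y3 + 2y4 >= 4
    y1, y2, y3, y4 >= 0

Solving the primal: x* = (5, 2).
  primal value c^T x* = 23.
Solving the dual: y* = (1, 0, 0, 2).
  dual value b^T y* = 23.
Strong duality: c^T x* = b^T y*. Confirmed.

23


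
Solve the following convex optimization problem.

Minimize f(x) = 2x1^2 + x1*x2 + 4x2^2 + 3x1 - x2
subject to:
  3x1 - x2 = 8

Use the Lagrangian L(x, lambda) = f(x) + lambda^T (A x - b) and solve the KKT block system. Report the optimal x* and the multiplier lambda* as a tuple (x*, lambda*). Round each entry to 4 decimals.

Form the Lagrangian:
  L(x, lambda) = (1/2) x^T Q x + c^T x + lambda^T (A x - b)
Stationarity (grad_x L = 0): Q x + c + A^T lambda = 0.
Primal feasibility: A x = b.

This gives the KKT block system:
  [ Q   A^T ] [ x     ]   [-c ]
  [ A    0  ] [ lambda ] = [ b ]

Solving the linear system:
  x*      = (2.439, -0.6829)
  lambda* = (-4.0244)
  f(x*)   = 20.0976

x* = (2.439, -0.6829), lambda* = (-4.0244)


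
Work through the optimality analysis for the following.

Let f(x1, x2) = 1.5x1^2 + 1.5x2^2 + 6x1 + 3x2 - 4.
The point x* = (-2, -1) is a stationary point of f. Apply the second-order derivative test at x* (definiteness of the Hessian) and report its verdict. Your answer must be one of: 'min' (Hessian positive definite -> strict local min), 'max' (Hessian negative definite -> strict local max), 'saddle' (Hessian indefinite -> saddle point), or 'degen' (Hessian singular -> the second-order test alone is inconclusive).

Compute the Hessian H = grad^2 f:
  H = [[3, 0], [0, 3]]
Verify stationarity: grad f(x*) = H x* + g = (0, 0).
Eigenvalues of H: 3, 3.
Both eigenvalues > 0, so H is positive definite -> x* is a strict local min.

min


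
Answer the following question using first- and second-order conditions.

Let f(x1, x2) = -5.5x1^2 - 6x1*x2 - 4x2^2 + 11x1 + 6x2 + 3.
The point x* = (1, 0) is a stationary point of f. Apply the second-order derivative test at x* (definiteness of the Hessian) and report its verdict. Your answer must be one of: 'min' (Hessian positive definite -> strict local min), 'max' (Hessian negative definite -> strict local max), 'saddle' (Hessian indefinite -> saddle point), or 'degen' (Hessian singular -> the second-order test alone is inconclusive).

Compute the Hessian H = grad^2 f:
  H = [[-11, -6], [-6, -8]]
Verify stationarity: grad f(x*) = H x* + g = (0, 0).
Eigenvalues of H: -15.6847, -3.3153.
Both eigenvalues < 0, so H is negative definite -> x* is a strict local max.

max


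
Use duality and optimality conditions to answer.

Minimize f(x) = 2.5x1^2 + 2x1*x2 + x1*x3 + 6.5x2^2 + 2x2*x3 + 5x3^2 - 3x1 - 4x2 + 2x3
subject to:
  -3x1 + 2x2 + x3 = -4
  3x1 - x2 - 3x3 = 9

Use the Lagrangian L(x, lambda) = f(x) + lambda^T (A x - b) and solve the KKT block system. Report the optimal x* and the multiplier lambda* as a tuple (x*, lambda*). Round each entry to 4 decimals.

Form the Lagrangian:
  L(x, lambda) = (1/2) x^T Q x + c^T x + lambda^T (A x - b)
Stationarity (grad_x L = 0): Q x + c + A^T lambda = 0.
Primal feasibility: A x = b.

This gives the KKT block system:
  [ Q   A^T ] [ x     ]   [-c ]
  [ A    0  ] [ lambda ] = [ b ]

Solving the linear system:
  x*      = (1.221, 0.8652, -2.0674)
  lambda* = (-6.4773, -7.4)
  f(x*)   = 14.716

x* = (1.221, 0.8652, -2.0674), lambda* = (-6.4773, -7.4)


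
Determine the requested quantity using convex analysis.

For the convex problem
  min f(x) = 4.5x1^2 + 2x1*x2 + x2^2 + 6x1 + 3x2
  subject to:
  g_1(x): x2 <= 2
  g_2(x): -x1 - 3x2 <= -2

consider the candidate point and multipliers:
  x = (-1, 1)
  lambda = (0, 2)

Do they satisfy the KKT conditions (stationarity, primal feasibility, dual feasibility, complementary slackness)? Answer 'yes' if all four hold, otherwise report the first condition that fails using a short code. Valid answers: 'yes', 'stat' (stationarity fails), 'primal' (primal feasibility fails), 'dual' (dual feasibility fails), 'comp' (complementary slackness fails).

Gradient of f: grad f(x) = Q x + c = (-1, 3)
Constraint values g_i(x) = a_i^T x - b_i:
  g_1((-1, 1)) = -1
  g_2((-1, 1)) = 0
Stationarity residual: grad f(x) + sum_i lambda_i a_i = (-3, -3)
  -> stationarity FAILS
Primal feasibility (all g_i <= 0): OK
Dual feasibility (all lambda_i >= 0): OK
Complementary slackness (lambda_i * g_i(x) = 0 for all i): OK

Verdict: the first failing condition is stationarity -> stat.

stat


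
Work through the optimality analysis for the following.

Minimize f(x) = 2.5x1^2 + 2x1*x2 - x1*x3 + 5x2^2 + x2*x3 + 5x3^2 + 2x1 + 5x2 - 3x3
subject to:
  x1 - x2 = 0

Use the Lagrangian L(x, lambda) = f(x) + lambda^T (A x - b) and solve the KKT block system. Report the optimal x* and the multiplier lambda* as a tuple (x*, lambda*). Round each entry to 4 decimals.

Form the Lagrangian:
  L(x, lambda) = (1/2) x^T Q x + c^T x + lambda^T (A x - b)
Stationarity (grad_x L = 0): Q x + c + A^T lambda = 0.
Primal feasibility: A x = b.

This gives the KKT block system:
  [ Q   A^T ] [ x     ]   [-c ]
  [ A    0  ] [ lambda ] = [ b ]

Solving the linear system:
  x*      = (-0.3684, -0.3684, 0.3)
  lambda* = (0.8789)
  f(x*)   = -1.7395

x* = (-0.3684, -0.3684, 0.3), lambda* = (0.8789)


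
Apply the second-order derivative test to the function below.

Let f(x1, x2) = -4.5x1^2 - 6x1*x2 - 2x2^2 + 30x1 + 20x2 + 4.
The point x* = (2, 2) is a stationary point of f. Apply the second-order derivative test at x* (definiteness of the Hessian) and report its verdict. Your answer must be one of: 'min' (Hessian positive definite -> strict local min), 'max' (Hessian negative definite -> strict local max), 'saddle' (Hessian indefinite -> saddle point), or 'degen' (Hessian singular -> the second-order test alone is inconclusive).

Compute the Hessian H = grad^2 f:
  H = [[-9, -6], [-6, -4]]
Verify stationarity: grad f(x*) = H x* + g = (0, 0).
Eigenvalues of H: -13, 0.
H has a zero eigenvalue (singular; negative semidefinite but not definite), so H is neither positive definite, negative definite, nor indefinite. The second-order test alone is inconclusive -> degen.
(Indeed, f is constant along the null direction of H through x*, so x* is not a strict local extremum.)

degen


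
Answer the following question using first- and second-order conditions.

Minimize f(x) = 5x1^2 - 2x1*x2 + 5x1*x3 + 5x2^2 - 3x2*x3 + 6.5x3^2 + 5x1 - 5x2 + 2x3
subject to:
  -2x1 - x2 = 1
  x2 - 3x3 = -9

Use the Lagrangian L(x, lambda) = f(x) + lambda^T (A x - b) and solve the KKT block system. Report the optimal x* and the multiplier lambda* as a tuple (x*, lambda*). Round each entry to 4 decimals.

Form the Lagrangian:
  L(x, lambda) = (1/2) x^T Q x + c^T x + lambda^T (A x - b)
Stationarity (grad_x L = 0): Q x + c + A^T lambda = 0.
Primal feasibility: A x = b.

This gives the KKT block system:
  [ Q   A^T ] [ x     ]   [-c ]
  [ A    0  ] [ lambda ] = [ b ]

Solving the linear system:
  x*      = (-0.8122, 0.6244, 3.2081)
  lambda* = (5.8348, 12.5905)
  f(x*)   = 53.3563

x* = (-0.8122, 0.6244, 3.2081), lambda* = (5.8348, 12.5905)
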